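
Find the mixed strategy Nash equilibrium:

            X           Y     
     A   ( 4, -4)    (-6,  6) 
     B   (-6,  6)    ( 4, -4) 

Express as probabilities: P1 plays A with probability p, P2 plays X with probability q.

p = 0.5, q = 0.5

Work:
Find probabilities that make opponent indifferent:
P2 chooses q to make P1 indifferent between A and B
P1 chooses p to make P2 indifferent between X and Y
Mixed NE: P1 plays (A: 0.5, B: 0.5), P2 plays (X: 0.5, Y: 0.5)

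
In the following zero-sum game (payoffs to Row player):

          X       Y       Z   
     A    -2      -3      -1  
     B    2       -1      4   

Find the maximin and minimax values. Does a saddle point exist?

Maximin = -1, Minimax = -1, Saddle: True

Work:
Row minimums: [-3, -1] → maximin = -1
Column maximums: [2, -1, 4] → minimax = -1
Saddle point exists! Game value = -1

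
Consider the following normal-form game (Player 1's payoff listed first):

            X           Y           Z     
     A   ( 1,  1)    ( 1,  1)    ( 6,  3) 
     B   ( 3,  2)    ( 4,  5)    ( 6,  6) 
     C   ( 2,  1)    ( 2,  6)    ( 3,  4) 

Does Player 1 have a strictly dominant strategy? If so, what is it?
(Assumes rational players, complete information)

No strictly dominant strategy exists for Player 1

Work:
A strategy strictly dominates another if it gives a strictly higher payoff against every opponent action. Compare each pair of P1's strategies column-by-column:
  A vs B: [1 vs 3, 1 vs 4, 6 vs 6] → A does not strictly dominate B (column X: 1 ≤ 3)
  A vs C: [1 vs 2, 1 vs 2, 6 vs 3] → A does not strictly dominate C (column X: 1 ≤ 2)
  B vs A: [3 vs 1, 4 vs 1, 6 vs 6] → B does not strictly dominate A (column Z: 6 ≤ 6)
  B vs C: [3 vs 2, 4 vs 2, 6 vs 3] → B strictly dominates C
  C vs A: [2 vs 1, 2 vs 1, 3 vs 6] → C does not strictly dominate A (column Z: 3 ≤ 6)
  C vs B: [2 vs 3, 2 vs 4, 3 vs 6] → C does not strictly dominate B (column X: 2 ≤ 3)
No single strategy strictly dominates all others → no strictly dominant strategy.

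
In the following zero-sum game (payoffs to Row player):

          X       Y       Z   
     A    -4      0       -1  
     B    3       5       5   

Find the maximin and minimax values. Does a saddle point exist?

Maximin = 3, Minimax = 3, Saddle: True

Work:
Row minimums: [-4, 3] → maximin = 3
Column maximums: [3, 5, 5] → minimax = 3
Saddle point exists! Game value = 3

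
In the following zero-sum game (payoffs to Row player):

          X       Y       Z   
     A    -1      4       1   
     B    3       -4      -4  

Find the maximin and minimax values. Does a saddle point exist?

Maximin = -1, Minimax = 1, Saddle: False

Work:
Row minimums: [-1, -4] → maximin = -1
Column maximums: [3, 4, 1] → minimax = 1
No saddle point (maximin ≠ minimax). Mixed strategy needed.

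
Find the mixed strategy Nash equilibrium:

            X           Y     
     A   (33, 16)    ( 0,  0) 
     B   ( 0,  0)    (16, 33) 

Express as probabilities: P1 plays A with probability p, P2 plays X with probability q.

p = 0.6735, q = 0.3265

Work:
Find probabilities that make opponent indifferent:
P2 chooses q to make P1 indifferent between A and B
P1 chooses p to make P2 indifferent between X and Y
Mixed NE: P1 plays (A: 0.6735, B: 0.3265), P2 plays (X: 0.3265, Y: 0.6735)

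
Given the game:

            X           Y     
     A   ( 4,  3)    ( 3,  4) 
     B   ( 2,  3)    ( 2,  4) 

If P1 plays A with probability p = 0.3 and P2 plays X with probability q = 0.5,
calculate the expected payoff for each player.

E[P1] = 2.45, E[P2] = 3.5

Work:
E[P1] = p·q·π₁(A,X) + p·(1-q)·π₁(A,Y) + (1-p)·q·π₁(B,X) + (1-p)·(1-q)·π₁(B,Y)
= 0.3·0.5·4 + 0.3·0.5·3 + 0.7·0.5·2 + 0.7·0.5·2
= 2.45

E[P2] = 3.5 (similar calculation)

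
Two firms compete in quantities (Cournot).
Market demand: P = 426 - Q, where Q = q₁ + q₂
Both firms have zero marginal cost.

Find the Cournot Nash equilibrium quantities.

q₁* = q₂* = 142.0; P* = 142.0

Work:
Profit: π_i = P·q_i = (a - q_i - q_j)·q_i
FOC: ∂π_i/∂q_i = a - 2q_i - q_j = 0
Reaction function: q_i = (426 - q_j)/2
Symmetry: q* = 426/3 = 142.0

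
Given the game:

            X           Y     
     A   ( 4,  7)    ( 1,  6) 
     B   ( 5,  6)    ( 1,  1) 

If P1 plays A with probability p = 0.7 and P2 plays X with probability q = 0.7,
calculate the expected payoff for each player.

E[P1] = 3.31, E[P2] = 6.04

Work:
E[P1] = p·q·π₁(A,X) + p·(1-q)·π₁(A,Y) + (1-p)·q·π₁(B,X) + (1-p)·(1-q)·π₁(B,Y)
= 0.7·0.7·4 + 0.7·0.3·1 + 0.3·0.7·5 + 0.3·0.3·1
= 3.31

E[P2] = 6.04 (similar calculation)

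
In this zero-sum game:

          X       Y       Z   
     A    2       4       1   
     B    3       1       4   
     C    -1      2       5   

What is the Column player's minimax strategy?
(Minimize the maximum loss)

Column should play X, value = 3

Work:
Column player minimizes Row's maximum payoff:
Column X: max payoff to Row = 3
Column Y: max payoff to Row = 4
Column Z: max payoff to Row = 5
Minimum is 3, achieved by column X.
Minimax strategy: X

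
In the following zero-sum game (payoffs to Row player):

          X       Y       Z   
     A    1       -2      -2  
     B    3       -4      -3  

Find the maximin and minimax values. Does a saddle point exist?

Maximin = -2, Minimax = -2, Saddle: True

Work:
Row minimums: [-2, -4] → maximin = -2
Column maximums: [3, -2, -2] → minimax = -2
Saddle point exists! Game value = -2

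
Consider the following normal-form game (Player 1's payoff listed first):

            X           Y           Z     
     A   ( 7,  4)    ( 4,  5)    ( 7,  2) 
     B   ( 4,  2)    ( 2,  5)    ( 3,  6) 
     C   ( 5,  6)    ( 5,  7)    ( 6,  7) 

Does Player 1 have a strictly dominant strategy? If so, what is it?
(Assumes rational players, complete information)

No strictly dominant strategy exists for Player 1

Work:
A strategy strictly dominates another if it gives a strictly higher payoff against every opponent action. Compare each pair of P1's strategies column-by-column:
  A vs B: [7 vs 4, 4 vs 2, 7 vs 3] → A strictly dominates B
  A vs C: [7 vs 5, 4 vs 5, 7 vs 6] → A does not strictly dominate C (column Y: 4 ≤ 5)
  B vs A: [4 vs 7, 2 vs 4, 3 vs 7] → B does not strictly dominate A (column X: 4 ≤ 7)
  B vs C: [4 vs 5, 2 vs 5, 3 vs 6] → B does not strictly dominate C (column X: 4 ≤ 5)
  C vs A: [5 vs 7, 5 vs 4, 6 vs 7] → C does not strictly dominate A (column X: 5 ≤ 7)
  C vs B: [5 vs 4, 5 vs 2, 6 vs 3] → C strictly dominates B
No single strategy strictly dominates all others → no strictly dominant strategy.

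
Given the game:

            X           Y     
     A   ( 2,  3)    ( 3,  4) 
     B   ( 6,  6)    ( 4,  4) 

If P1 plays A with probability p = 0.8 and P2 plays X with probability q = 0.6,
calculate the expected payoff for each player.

E[P1] = 2.96, E[P2] = 3.76

Work:
E[P1] = p·q·π₁(A,X) + p·(1-q)·π₁(A,Y) + (1-p)·q·π₁(B,X) + (1-p)·(1-q)·π₁(B,Y)
= 0.8·0.6·2 + 0.8·0.4·3 + 0.2·0.6·6 + 0.2·0.4·4
= 2.96

E[P2] = 3.76 (similar calculation)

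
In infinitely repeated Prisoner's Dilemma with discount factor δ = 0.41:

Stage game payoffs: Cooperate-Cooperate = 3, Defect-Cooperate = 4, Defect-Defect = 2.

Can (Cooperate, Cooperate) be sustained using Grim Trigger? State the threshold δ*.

δ* = 0.5; since δ = 0.41 < 0.5, cooperation cannot be sustained

Work:
For Grim Trigger:
Cooperate forever: 3/(1-δ)
Defect then punished: 4 + 2·δ/(1-δ)
Need: 3/(1-δ) ≥ 4 + 2·δ/(1-δ)
Solving: δ ≥ (T-R)/(T-P) = (4-3)/(4-2) = 0.5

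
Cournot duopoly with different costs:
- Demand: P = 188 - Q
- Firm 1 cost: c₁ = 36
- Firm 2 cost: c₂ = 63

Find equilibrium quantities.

q₁* = 59.67, q₂* = 32.67

Work:
Reaction: q₁ = (188 - 36 - q₂)/2
Reaction: q₂ = (188 - 63 - q₁)/2
Solve simultaneously:
q₁* = (188 - 2×36 + 63)/3 = 59.67
q₂* = (188 - 2×63 + 36)/3 = 32.67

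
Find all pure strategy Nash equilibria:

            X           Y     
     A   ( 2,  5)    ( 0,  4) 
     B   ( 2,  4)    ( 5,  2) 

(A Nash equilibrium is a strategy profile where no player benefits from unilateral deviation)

Nash equilibrium: (A, X), (B, X)

Work:
Best responses:
  P1 vs X: payoffs [2, 2] → best response A/B (payoff 2)
  P1 vs Y: payoffs [0, 5] → best response B (payoff 5)
  P2 vs A: payoffs [5, 4] → best response X (payoff 5)
  P2 vs B: payoffs [4, 2] → best response X (payoff 4)
Mutual best responses: (A,X), (B,X) → Nash equilibria.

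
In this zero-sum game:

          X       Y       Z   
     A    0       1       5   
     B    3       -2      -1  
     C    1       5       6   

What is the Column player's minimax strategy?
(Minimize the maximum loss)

Column should play X, value = 3

Work:
Column player minimizes Row's maximum payoff:
Column X: max payoff to Row = 3
Column Y: max payoff to Row = 5
Column Z: max payoff to Row = 6
Minimum is 3, achieved by column X.
Minimax strategy: X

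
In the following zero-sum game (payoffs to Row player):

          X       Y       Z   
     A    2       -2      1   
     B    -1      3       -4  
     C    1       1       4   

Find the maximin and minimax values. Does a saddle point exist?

Maximin = 1, Minimax = 2, Saddle: False

Work:
Row minimums: [-2, -4, 1] → maximin = 1
Column maximums: [2, 3, 4] → minimax = 2
No saddle point (maximin ≠ minimax). Mixed strategy needed.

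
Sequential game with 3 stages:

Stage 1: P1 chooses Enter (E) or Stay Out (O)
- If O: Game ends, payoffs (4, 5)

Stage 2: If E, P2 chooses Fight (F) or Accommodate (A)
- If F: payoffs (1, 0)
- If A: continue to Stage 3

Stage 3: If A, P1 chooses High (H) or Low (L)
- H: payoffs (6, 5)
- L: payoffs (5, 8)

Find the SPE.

SPE: (E, A, H); Outcome (6, 5)

Work:
Stage 3: P1 chooses H (6 vs 5)
Stage 2: P2: F->0, A->5 (anticipating H). Choose A
Stage 1: P1: O->4, E->6 (anticipating A, H). Choose E
SPE path: E -> A -> H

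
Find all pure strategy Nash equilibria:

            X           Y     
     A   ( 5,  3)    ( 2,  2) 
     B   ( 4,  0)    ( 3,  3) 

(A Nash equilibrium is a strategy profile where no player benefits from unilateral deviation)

Nash equilibrium: (A, X), (B, Y)

Work:
Best responses:
  P1 vs X: payoffs [5, 4] → best response A (payoff 5)
  P1 vs Y: payoffs [2, 3] → best response B (payoff 3)
  P2 vs A: payoffs [3, 2] → best response X (payoff 3)
  P2 vs B: payoffs [0, 3] → best response Y (payoff 3)
Mutual best responses: (A,X), (B,Y) → Nash equilibria.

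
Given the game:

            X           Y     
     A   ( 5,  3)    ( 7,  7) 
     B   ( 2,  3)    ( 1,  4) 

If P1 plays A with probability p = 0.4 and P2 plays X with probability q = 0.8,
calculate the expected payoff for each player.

E[P1] = 3.24, E[P2] = 3.44

Work:
E[P1] = p·q·π₁(A,X) + p·(1-q)·π₁(A,Y) + (1-p)·q·π₁(B,X) + (1-p)·(1-q)·π₁(B,Y)
= 0.4·0.8·5 + 0.4·0.2·7 + 0.6·0.8·2 + 0.6·0.2·1
= 3.24

E[P2] = 3.44 (similar calculation)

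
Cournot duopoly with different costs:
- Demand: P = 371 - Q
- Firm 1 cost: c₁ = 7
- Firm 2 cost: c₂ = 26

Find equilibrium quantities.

q₁* = 127.67, q₂* = 108.67

Work:
Reaction: q₁ = (371 - 7 - q₂)/2
Reaction: q₂ = (371 - 26 - q₁)/2
Solve simultaneously:
q₁* = (371 - 2×7 + 26)/3 = 127.67
q₂* = (371 - 2×26 + 7)/3 = 108.67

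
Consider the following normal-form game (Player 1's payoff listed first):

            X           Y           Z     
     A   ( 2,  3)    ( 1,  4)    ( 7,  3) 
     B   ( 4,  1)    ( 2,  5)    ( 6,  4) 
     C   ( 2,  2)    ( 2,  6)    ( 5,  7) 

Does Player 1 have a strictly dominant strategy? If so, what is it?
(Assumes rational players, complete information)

No strictly dominant strategy exists for Player 1

Work:
A strategy strictly dominates another if it gives a strictly higher payoff against every opponent action. Compare each pair of P1's strategies column-by-column:
  A vs B: [2 vs 4, 1 vs 2, 7 vs 6] → A does not strictly dominate B (column X: 2 ≤ 4)
  A vs C: [2 vs 2, 1 vs 2, 7 vs 5] → A does not strictly dominate C (column X: 2 ≤ 2)
  B vs A: [4 vs 2, 2 vs 1, 6 vs 7] → B does not strictly dominate A (column Z: 6 ≤ 7)
  B vs C: [4 vs 2, 2 vs 2, 6 vs 5] → B does not strictly dominate C (column Y: 2 ≤ 2)
  C vs A: [2 vs 2, 2 vs 1, 5 vs 7] → C does not strictly dominate A (column X: 2 ≤ 2)
  C vs B: [2 vs 4, 2 vs 2, 5 vs 6] → C does not strictly dominate B (column X: 2 ≤ 4)
No single strategy strictly dominates all others → no strictly dominant strategy.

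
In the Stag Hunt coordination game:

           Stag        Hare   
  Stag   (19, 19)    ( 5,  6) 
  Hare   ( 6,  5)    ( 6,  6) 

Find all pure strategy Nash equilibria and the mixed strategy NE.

Pure NE: (Stag, Stag) and (Hare, Hare); Mixed NE: p = 0.0714, q = 0.0714

Work:
Check pure NE:
(Stag, Stag): (19, 19) - no unilateral deviation beneficial
(Hare, Hare): (6, 6) - no unilateral deviation beneficial
Mixed NE: P1 plays Stag with p = 0.0714, P2 plays Stag with q = 0.0714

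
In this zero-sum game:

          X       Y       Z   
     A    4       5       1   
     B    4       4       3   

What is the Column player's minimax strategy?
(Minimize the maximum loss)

Column should play Z, value = 3

Work:
Column player minimizes Row's maximum payoff:
Column X: max payoff to Row = 4
Column Y: max payoff to Row = 5
Column Z: max payoff to Row = 3
Minimum is 3, achieved by column Z.
Minimax strategy: Z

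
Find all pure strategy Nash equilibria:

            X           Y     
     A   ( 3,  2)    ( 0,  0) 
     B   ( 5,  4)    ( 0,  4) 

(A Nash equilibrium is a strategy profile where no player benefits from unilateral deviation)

Nash equilibrium: (B, X), (B, Y)

Work:
Best responses:
  P1 vs X: payoffs [3, 5] → best response B (payoff 5)
  P1 vs Y: payoffs [0, 0] → best response A/B (payoff 0)
  P2 vs A: payoffs [2, 0] → best response X (payoff 2)
  P2 vs B: payoffs [4, 4] → best response X/Y (payoff 4)
Mutual best responses: (B,X), (B,Y) → Nash equilibria.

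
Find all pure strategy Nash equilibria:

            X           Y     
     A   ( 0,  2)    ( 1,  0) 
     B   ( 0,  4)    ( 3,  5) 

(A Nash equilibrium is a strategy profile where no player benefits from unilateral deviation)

Nash equilibrium: (A, X), (B, Y)

Work:
Best responses:
  P1 vs X: payoffs [0, 0] → best response A/B (payoff 0)
  P1 vs Y: payoffs [1, 3] → best response B (payoff 3)
  P2 vs A: payoffs [2, 0] → best response X (payoff 2)
  P2 vs B: payoffs [4, 5] → best response Y (payoff 5)
Mutual best responses: (A,X), (B,Y) → Nash equilibria.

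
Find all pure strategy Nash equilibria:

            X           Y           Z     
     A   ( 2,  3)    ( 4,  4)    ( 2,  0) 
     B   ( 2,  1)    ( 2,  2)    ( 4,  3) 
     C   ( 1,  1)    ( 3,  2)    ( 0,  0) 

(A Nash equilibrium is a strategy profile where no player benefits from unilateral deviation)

Nash equilibrium: (A, Y), (B, Z)

Work:
Best responses:
  P1 vs X: payoffs [2, 2, 1] → best response A/B (payoff 2)
  P1 vs Y: payoffs [4, 2, 3] → best response A (payoff 4)
  P1 vs Z: payoffs [2, 4, 0] → best response B (payoff 4)
  P2 vs A: payoffs [3, 4, 0] → best response Y (payoff 4)
  P2 vs B: payoffs [1, 2, 3] → best response Z (payoff 3)
  P2 vs C: payoffs [1, 2, 0] → best response Y (payoff 2)
Mutual best responses: (A,Y), (B,Z) → Nash equilibria.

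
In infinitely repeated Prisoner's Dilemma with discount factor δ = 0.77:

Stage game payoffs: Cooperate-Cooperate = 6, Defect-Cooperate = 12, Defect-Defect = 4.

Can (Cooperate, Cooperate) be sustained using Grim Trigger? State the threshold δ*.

δ* = 0.75; since δ = 0.77 ≥ 0.75, cooperation can be sustained

Work:
For Grim Trigger:
Cooperate forever: 6/(1-δ)
Defect then punished: 12 + 4·δ/(1-δ)
Need: 6/(1-δ) ≥ 12 + 4·δ/(1-δ)
Solving: δ ≥ (T-R)/(T-P) = (12-6)/(12-4) = 0.75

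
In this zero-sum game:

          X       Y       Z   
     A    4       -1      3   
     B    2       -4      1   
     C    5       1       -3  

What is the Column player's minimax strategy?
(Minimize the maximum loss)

Column should play Y, value = 1

Work:
Column player minimizes Row's maximum payoff:
Column X: max payoff to Row = 5
Column Y: max payoff to Row = 1
Column Z: max payoff to Row = 3
Minimum is 1, achieved by column Y.
Minimax strategy: Y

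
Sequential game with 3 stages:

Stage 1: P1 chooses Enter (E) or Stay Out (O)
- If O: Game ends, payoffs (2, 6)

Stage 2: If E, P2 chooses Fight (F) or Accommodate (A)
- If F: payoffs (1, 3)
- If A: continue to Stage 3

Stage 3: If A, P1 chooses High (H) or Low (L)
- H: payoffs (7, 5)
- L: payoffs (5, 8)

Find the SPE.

SPE: (E, A, H); Outcome (7, 5)

Work:
Stage 3: P1 chooses H (7 vs 5)
Stage 2: P2: F->3, A->5 (anticipating H). Choose A
Stage 1: P1: O->2, E->7 (anticipating A, H). Choose E
SPE path: E -> A -> H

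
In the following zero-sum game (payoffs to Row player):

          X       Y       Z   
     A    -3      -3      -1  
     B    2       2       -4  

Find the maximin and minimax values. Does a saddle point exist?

Maximin = -3, Minimax = -1, Saddle: False

Work:
Row minimums: [-3, -4] → maximin = -3
Column maximums: [2, 2, -1] → minimax = -1
No saddle point (maximin ≠ minimax). Mixed strategy needed.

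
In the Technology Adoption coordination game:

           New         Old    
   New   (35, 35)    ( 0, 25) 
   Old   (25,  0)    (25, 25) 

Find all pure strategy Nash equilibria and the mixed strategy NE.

Pure NE: (New, New) and (Old, Old); Mixed NE: p = 0.7143, q = 0.7143

Work:
Check pure NE:
(New, New): (35, 35) - no unilateral deviation beneficial
(Old, Old): (25, 25) - no unilateral deviation beneficial
Mixed NE: P1 plays New with p = 0.7143, P2 plays New with q = 0.7143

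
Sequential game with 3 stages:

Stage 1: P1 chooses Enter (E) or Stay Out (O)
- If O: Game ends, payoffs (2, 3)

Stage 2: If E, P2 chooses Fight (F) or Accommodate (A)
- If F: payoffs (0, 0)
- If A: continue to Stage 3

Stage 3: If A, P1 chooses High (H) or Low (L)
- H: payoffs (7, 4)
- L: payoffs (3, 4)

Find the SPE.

SPE: (E, A, H); Outcome (7, 4)

Work:
Stage 3: P1 chooses H (7 vs 3)
Stage 2: P2: F->0, A->4 (anticipating H). Choose A
Stage 1: P1: O->2, E->7 (anticipating A, H). Choose E
SPE path: E -> A -> H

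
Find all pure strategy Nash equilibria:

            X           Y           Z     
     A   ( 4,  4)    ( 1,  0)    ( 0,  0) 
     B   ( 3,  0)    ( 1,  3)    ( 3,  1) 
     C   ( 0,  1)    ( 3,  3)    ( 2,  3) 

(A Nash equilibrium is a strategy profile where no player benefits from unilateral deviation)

Nash equilibrium: (A, X), (C, Y)

Work:
Best responses:
  P1 vs X: payoffs [4, 3, 0] → best response A (payoff 4)
  P1 vs Y: payoffs [1, 1, 3] → best response C (payoff 3)
  P1 vs Z: payoffs [0, 3, 2] → best response B (payoff 3)
  P2 vs A: payoffs [4, 0, 0] → best response X (payoff 4)
  P2 vs B: payoffs [0, 3, 1] → best response Y (payoff 3)
  P2 vs C: payoffs [1, 3, 3] → best response Y/Z (payoff 3)
Mutual best responses: (A,X), (C,Y) → Nash equilibria.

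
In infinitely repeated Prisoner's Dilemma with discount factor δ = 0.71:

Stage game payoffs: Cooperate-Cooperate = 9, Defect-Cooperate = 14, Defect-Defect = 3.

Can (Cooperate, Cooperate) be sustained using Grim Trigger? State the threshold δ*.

δ* = 0.4545; since δ = 0.71 ≥ 0.4545, cooperation can be sustained

Work:
For Grim Trigger:
Cooperate forever: 9/(1-δ)
Defect then punished: 14 + 3·δ/(1-δ)
Need: 9/(1-δ) ≥ 14 + 3·δ/(1-δ)
Solving: δ ≥ (T-R)/(T-P) = (14-9)/(14-3) = 0.4545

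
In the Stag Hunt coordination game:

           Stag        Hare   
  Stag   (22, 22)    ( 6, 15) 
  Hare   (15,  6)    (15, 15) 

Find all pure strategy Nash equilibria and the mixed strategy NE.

Pure NE: (Stag, Stag) and (Hare, Hare); Mixed NE: p = 0.5625, q = 0.5625

Work:
Check pure NE:
(Stag, Stag): (22, 22) - no unilateral deviation beneficial
(Hare, Hare): (15, 15) - no unilateral deviation beneficial
Mixed NE: P1 plays Stag with p = 0.5625, P2 plays Stag with q = 0.5625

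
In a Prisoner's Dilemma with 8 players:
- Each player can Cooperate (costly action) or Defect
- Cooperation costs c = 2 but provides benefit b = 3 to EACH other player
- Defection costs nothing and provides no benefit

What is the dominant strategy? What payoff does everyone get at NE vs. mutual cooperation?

Dominant: Defect; NE payoff = 0; Coop payoff = 19

Work:
Defect dominates (saves cost c = 2, benefit to others is external)
NE: All defect → everyone gets 0
If all cooperate: each receives (7)×3 - 2 = 19
Social dilemma: 19 > 0 but NE gives 0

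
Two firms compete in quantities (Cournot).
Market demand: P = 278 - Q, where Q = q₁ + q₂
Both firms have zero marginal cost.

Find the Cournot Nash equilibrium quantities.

q₁* = q₂* = 92.67; P* = 92.67

Work:
Profit: π_i = P·q_i = (a - q_i - q_j)·q_i
FOC: ∂π_i/∂q_i = a - 2q_i - q_j = 0
Reaction function: q_i = (278 - q_j)/2
Symmetry: q* = 278/3 = 92.67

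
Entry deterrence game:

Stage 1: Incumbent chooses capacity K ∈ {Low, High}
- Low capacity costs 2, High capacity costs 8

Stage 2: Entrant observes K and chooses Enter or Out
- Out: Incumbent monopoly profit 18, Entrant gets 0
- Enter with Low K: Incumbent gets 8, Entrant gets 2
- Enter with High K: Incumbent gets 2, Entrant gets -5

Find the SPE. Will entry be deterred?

SPE: (High, Enter|Low, Out|High); Entry deterred. Incumbent net profit = 10

Work:
After Low K: Entrant enters (2 > 0)
After High K: Entrant stays out (-5 < 0)
Incumbent: Low → 8−2=6, High → 18−8=10
Incumbent chooses High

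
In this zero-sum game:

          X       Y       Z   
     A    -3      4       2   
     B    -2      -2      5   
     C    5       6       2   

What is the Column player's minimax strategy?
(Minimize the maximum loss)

Column should play X or Z (all achieve the minimum), value = 5

Work:
Column player minimizes Row's maximum payoff:
Column X: max payoff to Row = 5
Column Y: max payoff to Row = 6
Column Z: max payoff to Row = 5
Minimum is 5, achieved by columns X, Z (tied).
Each of X or Z is a minimax strategy.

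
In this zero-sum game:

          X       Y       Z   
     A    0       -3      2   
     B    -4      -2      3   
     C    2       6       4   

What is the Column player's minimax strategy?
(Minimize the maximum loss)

Column should play X, value = 2

Work:
Column player minimizes Row's maximum payoff:
Column X: max payoff to Row = 2
Column Y: max payoff to Row = 6
Column Z: max payoff to Row = 4
Minimum is 2, achieved by column X.
Minimax strategy: X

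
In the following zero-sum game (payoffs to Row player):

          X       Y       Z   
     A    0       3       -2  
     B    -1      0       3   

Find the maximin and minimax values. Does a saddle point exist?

Maximin = -1, Minimax = 0, Saddle: False

Work:
Row minimums: [-2, -1] → maximin = -1
Column maximums: [0, 3, 3] → minimax = 0
No saddle point (maximin ≠ minimax). Mixed strategy needed.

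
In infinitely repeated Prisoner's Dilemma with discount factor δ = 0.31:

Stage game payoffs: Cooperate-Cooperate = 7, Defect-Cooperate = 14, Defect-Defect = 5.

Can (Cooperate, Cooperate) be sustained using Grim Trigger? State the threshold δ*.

δ* = 0.7778; since δ = 0.31 < 0.7778, cooperation cannot be sustained

Work:
For Grim Trigger:
Cooperate forever: 7/(1-δ)
Defect then punished: 14 + 5·δ/(1-δ)
Need: 7/(1-δ) ≥ 14 + 5·δ/(1-δ)
Solving: δ ≥ (T-R)/(T-P) = (14-7)/(14-5) = 0.7778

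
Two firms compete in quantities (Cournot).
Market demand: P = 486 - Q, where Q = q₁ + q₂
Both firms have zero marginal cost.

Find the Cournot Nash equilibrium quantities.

q₁* = q₂* = 162.0; P* = 162.0

Work:
Profit: π_i = P·q_i = (a - q_i - q_j)·q_i
FOC: ∂π_i/∂q_i = a - 2q_i - q_j = 0
Reaction function: q_i = (486 - q_j)/2
Symmetry: q* = 486/3 = 162.0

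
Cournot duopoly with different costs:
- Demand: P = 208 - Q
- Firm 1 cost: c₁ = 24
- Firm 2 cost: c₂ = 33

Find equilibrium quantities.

q₁* = 64.33, q₂* = 55.33

Work:
Reaction: q₁ = (208 - 24 - q₂)/2
Reaction: q₂ = (208 - 33 - q₁)/2
Solve simultaneously:
q₁* = (208 - 2×24 + 33)/3 = 64.33
q₂* = (208 - 2×33 + 24)/3 = 55.33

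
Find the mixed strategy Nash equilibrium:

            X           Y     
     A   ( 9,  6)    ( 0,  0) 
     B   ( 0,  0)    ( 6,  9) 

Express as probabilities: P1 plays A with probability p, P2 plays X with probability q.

p = 0.6, q = 0.4

Work:
Find probabilities that make opponent indifferent:
P2 chooses q to make P1 indifferent between A and B
P1 chooses p to make P2 indifferent between X and Y
Mixed NE: P1 plays (A: 0.6, B: 0.4), P2 plays (X: 0.4, Y: 0.6)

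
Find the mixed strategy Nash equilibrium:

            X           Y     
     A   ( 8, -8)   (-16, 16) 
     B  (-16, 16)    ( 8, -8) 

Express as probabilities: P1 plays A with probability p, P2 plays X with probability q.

p = 0.5, q = 0.5

Work:
Find probabilities that make opponent indifferent:
P2 chooses q to make P1 indifferent between A and B
P1 chooses p to make P2 indifferent between X and Y
Mixed NE: P1 plays (A: 0.5, B: 0.5), P2 plays (X: 0.5, Y: 0.5)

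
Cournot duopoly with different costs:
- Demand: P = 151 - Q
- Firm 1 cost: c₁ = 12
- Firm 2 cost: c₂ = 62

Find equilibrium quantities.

q₁* = 63.0, q₂* = 13.0

Work:
Reaction: q₁ = (151 - 12 - q₂)/2
Reaction: q₂ = (151 - 62 - q₁)/2
Solve simultaneously:
q₁* = (151 - 2×12 + 62)/3 = 63.0
q₂* = (151 - 2×62 + 12)/3 = 13.0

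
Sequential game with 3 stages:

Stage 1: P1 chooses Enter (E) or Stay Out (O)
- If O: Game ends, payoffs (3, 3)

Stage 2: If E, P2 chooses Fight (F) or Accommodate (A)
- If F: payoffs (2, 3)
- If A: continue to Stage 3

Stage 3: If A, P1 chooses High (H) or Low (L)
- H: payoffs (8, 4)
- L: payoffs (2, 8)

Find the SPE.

SPE: (E, A, H); Outcome (8, 4)

Work:
Stage 3: P1 chooses H (8 vs 2)
Stage 2: P2: F->3, A->4 (anticipating H). Choose A
Stage 1: P1: O->3, E->8 (anticipating A, H). Choose E
SPE path: E -> A -> H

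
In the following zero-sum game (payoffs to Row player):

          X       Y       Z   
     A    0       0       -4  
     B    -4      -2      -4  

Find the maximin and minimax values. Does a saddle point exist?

Maximin = -4, Minimax = -4, Saddle: True

Work:
Row minimums: [-4, -4] → maximin = -4
Column maximums: [0, 0, -4] → minimax = -4
Saddle point exists! Game value = -4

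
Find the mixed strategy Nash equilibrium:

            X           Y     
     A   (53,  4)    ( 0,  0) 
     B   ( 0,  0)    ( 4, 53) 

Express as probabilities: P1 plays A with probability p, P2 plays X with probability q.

p = 0.9298, q = 0.0702

Work:
Find probabilities that make opponent indifferent:
P2 chooses q to make P1 indifferent between A and B
P1 chooses p to make P2 indifferent between X and Y
Mixed NE: P1 plays (A: 0.9298, B: 0.0702), P2 plays (X: 0.0702, Y: 0.9298)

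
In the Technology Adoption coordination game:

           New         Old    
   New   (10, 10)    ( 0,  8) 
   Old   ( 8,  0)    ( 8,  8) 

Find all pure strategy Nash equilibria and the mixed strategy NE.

Pure NE: (New, New) and (Old, Old); Mixed NE: p = 0.8, q = 0.8

Work:
Check pure NE:
(New, New): (10, 10) - no unilateral deviation beneficial
(Old, Old): (8, 8) - no unilateral deviation beneficial
Mixed NE: P1 plays New with p = 0.8, P2 plays New with q = 0.8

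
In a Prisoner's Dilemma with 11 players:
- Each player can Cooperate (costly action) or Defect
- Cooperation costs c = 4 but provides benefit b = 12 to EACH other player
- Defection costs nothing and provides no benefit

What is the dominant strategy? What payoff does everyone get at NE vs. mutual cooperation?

Dominant: Defect; NE payoff = 0; Coop payoff = 116

Work:
Defect dominates (saves cost c = 4, benefit to others is external)
NE: All defect → everyone gets 0
If all cooperate: each receives (10)×12 - 4 = 116
Social dilemma: 116 > 0 but NE gives 0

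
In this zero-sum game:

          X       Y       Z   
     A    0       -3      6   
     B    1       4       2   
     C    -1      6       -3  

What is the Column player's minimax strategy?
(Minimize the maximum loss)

Column should play X, value = 1

Work:
Column player minimizes Row's maximum payoff:
Column X: max payoff to Row = 1
Column Y: max payoff to Row = 6
Column Z: max payoff to Row = 6
Minimum is 1, achieved by column X.
Minimax strategy: X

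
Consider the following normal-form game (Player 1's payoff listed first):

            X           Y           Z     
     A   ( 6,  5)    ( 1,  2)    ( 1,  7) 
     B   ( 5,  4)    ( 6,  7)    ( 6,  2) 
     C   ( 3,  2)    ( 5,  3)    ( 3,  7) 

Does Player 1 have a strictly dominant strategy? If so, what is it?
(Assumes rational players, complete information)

No strictly dominant strategy exists for Player 1

Work:
A strategy strictly dominates another if it gives a strictly higher payoff against every opponent action. Compare each pair of P1's strategies column-by-column:
  A vs B: [6 vs 5, 1 vs 6, 1 vs 6] → A does not strictly dominate B (column Y: 1 ≤ 6)
  A vs C: [6 vs 3, 1 vs 5, 1 vs 3] → A does not strictly dominate C (column Y: 1 ≤ 5)
  B vs A: [5 vs 6, 6 vs 1, 6 vs 1] → B does not strictly dominate A (column X: 5 ≤ 6)
  B vs C: [5 vs 3, 6 vs 5, 6 vs 3] → B strictly dominates C
  C vs A: [3 vs 6, 5 vs 1, 3 vs 1] → C does not strictly dominate A (column X: 3 ≤ 6)
  C vs B: [3 vs 5, 5 vs 6, 3 vs 6] → C does not strictly dominate B (column X: 3 ≤ 5)
No single strategy strictly dominates all others → no strictly dominant strategy.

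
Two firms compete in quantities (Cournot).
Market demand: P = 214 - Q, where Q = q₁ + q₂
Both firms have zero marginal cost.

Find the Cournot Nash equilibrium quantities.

q₁* = q₂* = 71.33; P* = 71.33

Work:
Profit: π_i = P·q_i = (a - q_i - q_j)·q_i
FOC: ∂π_i/∂q_i = a - 2q_i - q_j = 0
Reaction function: q_i = (214 - q_j)/2
Symmetry: q* = 214/3 = 71.33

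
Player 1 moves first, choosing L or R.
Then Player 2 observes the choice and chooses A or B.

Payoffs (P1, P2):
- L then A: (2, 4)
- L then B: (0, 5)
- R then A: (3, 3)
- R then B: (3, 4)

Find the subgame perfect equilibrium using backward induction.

P1 plays R, P2 plays B after L and B after R; Payoff (3, 4)

Work:
Backward induction:
After L: P2 chooses B → P1 gets 0
After R: P2 chooses B → P1 gets 3
P1 chooses R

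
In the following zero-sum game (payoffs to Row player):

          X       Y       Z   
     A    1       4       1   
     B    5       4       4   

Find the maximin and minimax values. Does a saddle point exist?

Maximin = 4, Minimax = 4, Saddle: True

Work:
Row minimums: [1, 4] → maximin = 4
Column maximums: [5, 4, 4] → minimax = 4
Saddle point exists! Game value = 4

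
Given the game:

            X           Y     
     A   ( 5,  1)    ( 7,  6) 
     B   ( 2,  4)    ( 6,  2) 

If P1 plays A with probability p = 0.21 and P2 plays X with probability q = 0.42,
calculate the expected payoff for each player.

E[P1] = 4.7064, E[P2] = 3.0626

Work:
E[P1] = p·q·π₁(A,X) + p·(1-q)·π₁(A,Y) + (1-p)·q·π₁(B,X) + (1-p)·(1-q)·π₁(B,Y)
= 0.21·0.42·5 + 0.21·0.58·7 + 0.79·0.42·2 + 0.79·0.58·6
= 4.7064

E[P2] = 3.0626 (similar calculation)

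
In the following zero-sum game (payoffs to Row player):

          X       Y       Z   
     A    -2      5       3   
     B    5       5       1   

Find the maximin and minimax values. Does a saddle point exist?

Maximin = 1, Minimax = 3, Saddle: False

Work:
Row minimums: [-2, 1] → maximin = 1
Column maximums: [5, 5, 3] → minimax = 3
No saddle point (maximin ≠ minimax). Mixed strategy needed.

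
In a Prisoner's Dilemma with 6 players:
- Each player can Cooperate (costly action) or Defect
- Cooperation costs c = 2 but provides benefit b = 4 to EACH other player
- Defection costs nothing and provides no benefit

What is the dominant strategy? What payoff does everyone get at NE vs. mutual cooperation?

Dominant: Defect; NE payoff = 0; Coop payoff = 18

Work:
Defect dominates (saves cost c = 2, benefit to others is external)
NE: All defect → everyone gets 0
If all cooperate: each receives (5)×4 - 2 = 18
Social dilemma: 18 > 0 but NE gives 0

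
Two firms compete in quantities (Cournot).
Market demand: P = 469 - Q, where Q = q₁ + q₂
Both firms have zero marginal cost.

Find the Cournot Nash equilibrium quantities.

q₁* = q₂* = 156.33; P* = 156.33

Work:
Profit: π_i = P·q_i = (a - q_i - q_j)·q_i
FOC: ∂π_i/∂q_i = a - 2q_i - q_j = 0
Reaction function: q_i = (469 - q_j)/2
Symmetry: q* = 469/3 = 156.33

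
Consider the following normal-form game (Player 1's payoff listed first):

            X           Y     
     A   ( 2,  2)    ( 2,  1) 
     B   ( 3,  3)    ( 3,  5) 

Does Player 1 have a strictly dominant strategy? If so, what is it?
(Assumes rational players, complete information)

Yes, Player 1's strictly dominant strategy is B

Work:
A strategy strictly dominates another if it gives a strictly higher payoff against every opponent action. Compare each pair of P1's strategies column-by-column:
  A vs B: [2 vs 3, 2 vs 3] → A does not strictly dominate B (column X: 2 ≤ 3)
  B vs A: [3 vs 2, 3 vs 2] → B strictly dominates A
B strictly dominates every other strategy → strictly dominant.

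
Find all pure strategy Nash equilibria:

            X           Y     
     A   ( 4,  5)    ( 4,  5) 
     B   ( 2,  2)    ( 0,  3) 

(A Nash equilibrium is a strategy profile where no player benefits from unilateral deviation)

Nash equilibrium: (A, X), (A, Y)

Work:
Best responses:
  P1 vs X: payoffs [4, 2] → best response A (payoff 4)
  P1 vs Y: payoffs [4, 0] → best response A (payoff 4)
  P2 vs A: payoffs [5, 5] → best response X/Y (payoff 5)
  P2 vs B: payoffs [2, 3] → best response Y (payoff 3)
Mutual best responses: (A,X), (A,Y) → Nash equilibria.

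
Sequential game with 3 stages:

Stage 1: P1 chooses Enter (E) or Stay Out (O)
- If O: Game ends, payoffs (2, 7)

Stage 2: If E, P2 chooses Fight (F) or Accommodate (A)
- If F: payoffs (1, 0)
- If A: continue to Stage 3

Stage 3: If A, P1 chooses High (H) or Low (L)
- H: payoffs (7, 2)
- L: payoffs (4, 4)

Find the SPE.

SPE: (E, A, H); Outcome (7, 2)

Work:
Stage 3: P1 chooses H (7 vs 4)
Stage 2: P2: F->0, A->2 (anticipating H). Choose A
Stage 1: P1: O->2, E->7 (anticipating A, H). Choose E
SPE path: E -> A -> H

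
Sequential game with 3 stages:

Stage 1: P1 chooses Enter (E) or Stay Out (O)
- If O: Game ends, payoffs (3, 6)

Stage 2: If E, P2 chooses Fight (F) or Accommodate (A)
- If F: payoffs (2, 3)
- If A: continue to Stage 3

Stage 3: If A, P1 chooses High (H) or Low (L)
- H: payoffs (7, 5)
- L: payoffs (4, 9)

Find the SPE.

SPE: (E, A, H); Outcome (7, 5)

Work:
Stage 3: P1 chooses H (7 vs 4)
Stage 2: P2: F->3, A->5 (anticipating H). Choose A
Stage 1: P1: O->3, E->7 (anticipating A, H). Choose E
SPE path: E -> A -> H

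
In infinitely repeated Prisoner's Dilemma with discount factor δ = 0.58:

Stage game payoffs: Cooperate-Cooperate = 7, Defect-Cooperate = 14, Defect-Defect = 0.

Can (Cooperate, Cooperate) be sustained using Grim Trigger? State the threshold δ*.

δ* = 0.5; since δ = 0.58 ≥ 0.5, cooperation can be sustained

Work:
For Grim Trigger:
Cooperate forever: 7/(1-δ)
Defect then punished: 14 + 0·δ/(1-δ)
Need: 7/(1-δ) ≥ 14 + 0·δ/(1-δ)
Solving: δ ≥ (T-R)/(T-P) = (14-7)/(14-0) = 0.5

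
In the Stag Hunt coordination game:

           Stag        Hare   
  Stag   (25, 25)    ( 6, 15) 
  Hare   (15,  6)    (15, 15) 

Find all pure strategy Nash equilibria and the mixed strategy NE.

Pure NE: (Stag, Stag) and (Hare, Hare); Mixed NE: p = 0.4737, q = 0.4737

Work:
Check pure NE:
(Stag, Stag): (25, 25) - no unilateral deviation beneficial
(Hare, Hare): (15, 15) - no unilateral deviation beneficial
Mixed NE: P1 plays Stag with p = 0.4737, P2 plays Stag with q = 0.4737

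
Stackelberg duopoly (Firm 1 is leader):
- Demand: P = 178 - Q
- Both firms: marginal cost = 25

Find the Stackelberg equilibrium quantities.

q₁* (leader) = 76.5, q₂* (follower) = 38.25

Work:
Follower's reaction: q₂ = (a - c - q₁)/2
Leader substitutes: π₁ = q₁·(a - q₁ - (a-c-q₁)/2 - c)
FOC: q₁* = (178 - 25)/2 = 76.50
Then: q₂* = (178 - 25 - 76.5)/2 = 38.25
Leader has first-mover advantage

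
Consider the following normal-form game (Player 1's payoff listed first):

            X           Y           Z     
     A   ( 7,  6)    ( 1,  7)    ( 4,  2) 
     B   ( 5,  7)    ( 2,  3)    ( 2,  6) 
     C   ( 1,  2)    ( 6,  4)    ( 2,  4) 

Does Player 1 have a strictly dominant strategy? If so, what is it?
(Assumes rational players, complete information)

No strictly dominant strategy exists for Player 1

Work:
A strategy strictly dominates another if it gives a strictly higher payoff against every opponent action. Compare each pair of P1's strategies column-by-column:
  A vs B: [7 vs 5, 1 vs 2, 4 vs 2] → A does not strictly dominate B (column Y: 1 ≤ 2)
  A vs C: [7 vs 1, 1 vs 6, 4 vs 2] → A does not strictly dominate C (column Y: 1 ≤ 6)
  B vs A: [5 vs 7, 2 vs 1, 2 vs 4] → B does not strictly dominate A (column X: 5 ≤ 7)
  B vs C: [5 vs 1, 2 vs 6, 2 vs 2] → B does not strictly dominate C (column Y: 2 ≤ 6)
  C vs A: [1 vs 7, 6 vs 1, 2 vs 4] → C does not strictly dominate A (column X: 1 ≤ 7)
  C vs B: [1 vs 5, 6 vs 2, 2 vs 2] → C does not strictly dominate B (column X: 1 ≤ 5)
No single strategy strictly dominates all others → no strictly dominant strategy.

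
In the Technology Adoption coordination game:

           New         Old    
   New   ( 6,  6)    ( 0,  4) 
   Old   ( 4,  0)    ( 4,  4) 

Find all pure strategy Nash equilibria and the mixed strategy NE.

Pure NE: (New, New) and (Old, Old); Mixed NE: p = 0.6667, q = 0.6667

Work:
Check pure NE:
(New, New): (6, 6) - no unilateral deviation beneficial
(Old, Old): (4, 4) - no unilateral deviation beneficial
Mixed NE: P1 plays New with p = 0.6667, P2 plays New with q = 0.6667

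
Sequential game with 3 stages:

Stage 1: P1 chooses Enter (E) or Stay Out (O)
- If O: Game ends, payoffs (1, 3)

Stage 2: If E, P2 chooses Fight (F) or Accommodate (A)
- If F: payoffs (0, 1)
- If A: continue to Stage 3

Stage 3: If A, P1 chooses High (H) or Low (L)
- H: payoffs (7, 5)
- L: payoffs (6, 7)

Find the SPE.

SPE: (E, A, H); Outcome (7, 5)

Work:
Stage 3: P1 chooses H (7 vs 6)
Stage 2: P2: F->1, A->5 (anticipating H). Choose A
Stage 1: P1: O->1, E->7 (anticipating A, H). Choose E
SPE path: E -> A -> H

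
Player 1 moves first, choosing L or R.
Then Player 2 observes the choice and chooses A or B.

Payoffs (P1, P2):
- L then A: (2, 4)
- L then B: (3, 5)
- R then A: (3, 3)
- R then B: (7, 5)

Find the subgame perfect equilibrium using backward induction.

P1 plays R, P2 plays B after L and B after R; Payoff (7, 5)

Work:
Backward induction:
After L: P2 chooses B → P1 gets 3
After R: P2 chooses B → P1 gets 7
P1 chooses R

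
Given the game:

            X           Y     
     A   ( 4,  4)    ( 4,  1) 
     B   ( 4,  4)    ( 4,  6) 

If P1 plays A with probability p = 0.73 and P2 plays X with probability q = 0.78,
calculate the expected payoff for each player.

E[P1] = 4.0, E[P2] = 3.637

Work:
E[P1] = p·q·π₁(A,X) + p·(1-q)·π₁(A,Y) + (1-p)·q·π₁(B,X) + (1-p)·(1-q)·π₁(B,Y)
= 0.73·0.78·4 + 0.73·0.22·4 + 0.27·0.78·4 + 0.27·0.22·4
= 4.0

E[P2] = 3.637 (similar calculation)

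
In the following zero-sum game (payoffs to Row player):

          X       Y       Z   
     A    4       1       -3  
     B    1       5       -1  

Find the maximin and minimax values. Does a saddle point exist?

Maximin = -1, Minimax = -1, Saddle: True

Work:
Row minimums: [-3, -1] → maximin = -1
Column maximums: [4, 5, -1] → minimax = -1
Saddle point exists! Game value = -1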